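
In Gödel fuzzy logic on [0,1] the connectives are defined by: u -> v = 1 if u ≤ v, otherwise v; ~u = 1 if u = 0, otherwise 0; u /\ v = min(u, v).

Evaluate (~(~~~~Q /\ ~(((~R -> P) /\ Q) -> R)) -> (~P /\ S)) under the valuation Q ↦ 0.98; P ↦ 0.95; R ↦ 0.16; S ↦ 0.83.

~Q: Gödel ¬ of 0.98 = 0 (operand ≠ 0)
~~Q: Gödel ¬ of 0 = 1 (operand is 0)
~~~Q: Gödel ¬ of 1 = 0 (operand ≠ 0)
~~~~Q: Gödel ¬ of 0 = 1 (operand is 0)
~R: Gödel ¬ of 0.16 = 0 (operand ≠ 0)
(~R -> P): 0 ≤ 0.95, so result = 1
((~R -> P) /\ Q) = min(1, 0.98) = 0.98
(((~R -> P) /\ Q) -> R): 0.98 > 0.16, so result = 0.16
~(((~R -> P) /\ Q) -> R): Gödel ¬ of 0.16 = 0 (operand ≠ 0)
(~~~~Q /\ ~(((~R -> P) /\ Q) -> R)) = min(1, 0) = 0
~(~~~~Q /\ ~(((~R -> P) /\ Q) -> R)): Gödel ¬ of 0 = 1 (operand is 0)
~P: Gödel ¬ of 0.95 = 0 (operand ≠ 0)
(~P /\ S) = min(0, 0.83) = 0
(~(~~~~Q /\ ~(((~R -> P) /\ Q) -> R)) -> (~P /\ S)): 1 > 0, so result = 0

0.00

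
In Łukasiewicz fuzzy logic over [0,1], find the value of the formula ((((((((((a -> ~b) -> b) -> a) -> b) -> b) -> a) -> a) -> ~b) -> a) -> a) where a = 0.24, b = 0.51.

0.76

~b: Łukasiewicz ¬ gives 1 − 0.51 = 0.49
(a -> ~b): min(1, 1 − 0.24 + 0.49) = 1
((a -> ~b) -> b): min(1, 1 − 1 + 0.51) = 0.51
(((a -> ~b) -> b) -> a): min(1, 1 − 0.51 + 0.24) = 0.73
((((a -> ~b) -> b) -> a) -> b): min(1, 1 − 0.73 + 0.51) = 0.78
(((((a -> ~b) -> b) -> a) -> b) -> b): min(1, 1 − 0.78 + 0.51) = 0.73
((((((a -> ~b) -> b) -> a) -> b) -> b) -> a): min(1, 1 − 0.73 + 0.24) = 0.51
(((((((a -> ~b) -> b) -> a) -> b) -> b) -> a) -> a): min(1, 1 − 0.51 + 0.24) = 0.73
~b: Łukasiewicz ¬ gives 1 − 0.51 = 0.49
((((((((a -> ~b) -> b) -> a) -> b) -> b) -> a) -> a) -> ~b): min(1, 1 − 0.73 + 0.49) = 0.76
(((((((((a -> ~b) -> b) -> a) -> b) -> b) -> a) -> a) -> ~b) -> a): min(1, 1 − 0.76 + 0.24) = 0.48
((((((((((a -> ~b) -> b) -> a) -> b) -> b) -> a) -> a) -> ~b) -> a) -> a): min(1, 1 − 0.48 + 0.24) = 0.76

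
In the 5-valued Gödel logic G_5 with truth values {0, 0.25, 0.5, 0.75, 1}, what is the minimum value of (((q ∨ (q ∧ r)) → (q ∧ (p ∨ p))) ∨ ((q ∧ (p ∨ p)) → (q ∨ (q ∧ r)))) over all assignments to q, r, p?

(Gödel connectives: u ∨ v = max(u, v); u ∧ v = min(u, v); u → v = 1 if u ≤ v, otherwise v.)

Every assignment gives 1. For instance at q = 0, r = 0, p = 0:
  (q ∧ r) = min(0, 0) = 0
  (q ∨ (q ∧ r)) = max(0, 0) = 0
  (p ∨ p) = max(0, 0) = 0
  (q ∧ (p ∨ p)) = min(0, 0) = 0
  ((q ∨ (q ∧ r)) → (q ∧ (p ∨ p))): 0 ≤ 0, so result = 1
  (p ∨ p) = max(0, 0) = 0
  (q ∧ (p ∨ p)) = min(0, 0) = 0
  (q ∧ r) = min(0, 0) = 0
  (q ∨ (q ∧ r)) = max(0, 0) = 0
  ((q ∧ (p ∨ p)) → (q ∨ (q ∧ r))): 0 ≤ 0, so result = 1
  (((q ∨ (q ∧ r)) → (q ∧ (p ∨ p))) ∨ ((q ∧ (p ∨ p)) → (q ∨ (q ∧ r)))) = max(1, 1) = 1
All 125 assignments give value 1 — the formula is a G_5-tautology.

1.00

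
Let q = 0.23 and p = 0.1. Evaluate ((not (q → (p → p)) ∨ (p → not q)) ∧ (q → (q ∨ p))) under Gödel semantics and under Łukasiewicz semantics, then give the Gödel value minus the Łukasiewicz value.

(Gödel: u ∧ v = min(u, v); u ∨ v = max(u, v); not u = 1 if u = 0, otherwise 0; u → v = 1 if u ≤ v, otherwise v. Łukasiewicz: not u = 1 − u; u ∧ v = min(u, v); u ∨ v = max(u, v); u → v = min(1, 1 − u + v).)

-1.00

Gödel evaluation:
  (p → p): 0.1 ≤ 0.1, so result = 1
  (q → (p → p)): 0.23 ≤ 1, so result = 1
  not (q → (p → p)): Gödel ¬ of 1 = 0 (operand ≠ 0)
  not q: Gödel ¬ of 0.23 = 0 (operand ≠ 0)
  (p → not q): 0.1 > 0, so result = 0
  (not (q → (p → p)) ∨ (p → not q)) = max(0, 0) = 0
  (q ∨ p) = max(0.23, 0.1) = 0.23
  (q → (q ∨ p)): 0.23 ≤ 0.23, so result = 1
  ((not (q → (p → p)) ∨ (p → not q)) ∧ (q → (q ∨ p))) = min(0, 1) = 0
  Gödel value = 0
Łukasiewicz evaluation:
  (p → p): min(1, 1 − 0.1 + 0.1) = 1
  (q → (p → p)): min(1, 1 − 0.23 + 1) = 1
  not (q → (p → p)): Łukasiewicz ¬ gives 1 − 1 = 0
  not q: Łukasiewicz ¬ gives 1 − 0.23 = 0.77
  (p → not q): min(1, 1 − 0.1 + 0.77) = 1
  (not (q → (p → p)) ∨ (p → not q)) = max(0, 1) = 1
  (q ∨ p) = max(0.23, 0.1) = 0.23
  (q → (q ∨ p)): min(1, 1 − 0.23 + 0.23) = 1
  ((not (q → (p → p)) ∨ (p → not q)) ∧ (q → (q ∨ p))) = min(1, 1) = 1
  Łukasiewicz value = 1
Difference: 0 − 1 = -1.00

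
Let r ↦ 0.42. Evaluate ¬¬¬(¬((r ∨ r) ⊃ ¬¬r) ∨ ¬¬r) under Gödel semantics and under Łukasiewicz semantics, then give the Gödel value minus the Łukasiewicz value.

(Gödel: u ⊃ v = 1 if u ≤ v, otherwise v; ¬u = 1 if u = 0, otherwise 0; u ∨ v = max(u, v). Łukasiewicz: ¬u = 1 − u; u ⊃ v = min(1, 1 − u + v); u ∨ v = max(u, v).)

-0.58

Gödel evaluation:
  (r ∨ r) = max(0.42, 0.42) = 0.42
  ¬r: Gödel ¬ of 0.42 = 0 (operand ≠ 0)
  ¬¬r: Gödel ¬ of 0 = 1 (operand is 0)
  ((r ∨ r) ⊃ ¬¬r): 0.42 ≤ 1, so result = 1
  ¬((r ∨ r) ⊃ ¬¬r): Gödel ¬ of 1 = 0 (operand ≠ 0)
  ¬r: Gödel ¬ of 0.42 = 0 (operand ≠ 0)
  ¬¬r: Gödel ¬ of 0 = 1 (operand is 0)
  (¬((r ∨ r) ⊃ ¬¬r) ∨ ¬¬r) = max(0, 1) = 1
  ¬(¬((r ∨ r) ⊃ ¬¬r) ∨ ¬¬r): Gödel ¬ of 1 = 0 (operand ≠ 0)
  ¬¬(¬((r ∨ r) ⊃ ¬¬r) ∨ ¬¬r): Gödel ¬ of 0 = 1 (operand is 0)
  ¬¬¬(¬((r ∨ r) ⊃ ¬¬r) ∨ ¬¬r): Gödel ¬ of 1 = 0 (operand ≠ 0)
  Gödel value = 0
Łukasiewicz evaluation:
  (r ∨ r) = max(0.42, 0.42) = 0.42
  ¬r: Łukasiewicz ¬ gives 1 − 0.42 = 0.58
  ¬¬r: Łukasiewicz ¬ gives 1 − 0.58 = 0.42
  ((r ∨ r) ⊃ ¬¬r): min(1, 1 − 0.42 + 0.42) = 1
  ¬((r ∨ r) ⊃ ¬¬r): Łukasiewicz ¬ gives 1 − 1 = 0
  ¬r: Łukasiewicz ¬ gives 1 − 0.42 = 0.58
  ¬¬r: Łukasiewicz ¬ gives 1 − 0.58 = 0.42
  (¬((r ∨ r) ⊃ ¬¬r) ∨ ¬¬r) = max(0, 0.42) = 0.42
  ¬(¬((r ∨ r) ⊃ ¬¬r) ∨ ¬¬r): Łukasiewicz ¬ gives 1 − 0.42 = 0.58
  ¬¬(¬((r ∨ r) ⊃ ¬¬r) ∨ ¬¬r): Łukasiewicz ¬ gives 1 − 0.58 = 0.42
  ¬¬¬(¬((r ∨ r) ⊃ ¬¬r) ∨ ¬¬r): Łukasiewicz ¬ gives 1 − 0.42 = 0.58
  Łukasiewicz value = 0.58
Difference: 0 − 0.58 = -0.58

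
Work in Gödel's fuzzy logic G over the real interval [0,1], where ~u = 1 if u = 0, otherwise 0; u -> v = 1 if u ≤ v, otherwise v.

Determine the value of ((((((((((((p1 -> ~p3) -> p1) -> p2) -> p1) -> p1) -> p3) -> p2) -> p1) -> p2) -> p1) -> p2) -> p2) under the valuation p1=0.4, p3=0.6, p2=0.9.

0.90

~p3: Gödel ¬ of 0.6 = 0 (operand ≠ 0)
(p1 -> ~p3): 0.4 > 0, so result = 0
((p1 -> ~p3) -> p1): 0 ≤ 0.4, so result = 1
(((p1 -> ~p3) -> p1) -> p2): 1 > 0.9, so result = 0.9
((((p1 -> ~p3) -> p1) -> p2) -> p1): 0.9 > 0.4, so result = 0.4
(((((p1 -> ~p3) -> p1) -> p2) -> p1) -> p1): 0.4 ≤ 0.4, so result = 1
((((((p1 -> ~p3) -> p1) -> p2) -> p1) -> p1) -> p3): 1 > 0.6, so result = 0.6
(((((((p1 -> ~p3) -> p1) -> p2) -> p1) -> p1) -> p3) -> p2): 0.6 ≤ 0.9, so result = 1
((((((((p1 -> ~p3) -> p1) -> p2) -> p1) -> p1) -> p3) -> p2) -> p1): 1 > 0.4, so result = 0.4
(((((((((p1 -> ~p3) -> p1) -> p2) -> p1) -> p1) -> p3) -> p2) -> p1) -> p2): 0.4 ≤ 0.9, so result = 1
((((((((((p1 -> ~p3) -> p1) -> p2) -> p1) -> p1) -> p3) -> p2) -> p1) -> p2) -> p1): 1 > 0.4, so result = 0.4
(((((((((((p1 -> ~p3) -> p1) -> p2) -> p1) -> p1) -> p3) -> p2) -> p1) -> p2) -> p1) -> p2): 0.4 ≤ 0.9, so result = 1
((((((((((((p1 -> ~p3) -> p1) -> p2) -> p1) -> p1) -> p3) -> p2) -> p1) -> p2) -> p1) -> p2) -> p2): 1 > 0.9, so result = 0.9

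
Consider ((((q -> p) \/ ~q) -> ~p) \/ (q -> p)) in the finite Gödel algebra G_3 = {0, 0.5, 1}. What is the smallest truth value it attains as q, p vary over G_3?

0.50

The minimum is attained at q = 1, p = 0.5:
  (q -> p): 1 > 0.5, so result = 0.5
  ~q: Gödel ¬ of 1 = 0 (operand ≠ 0)
  ((q -> p) \/ ~q) = max(0.5, 0) = 0.5
  ~p: Gödel ¬ of 0.5 = 0 (operand ≠ 0)
  (((q -> p) \/ ~q) -> ~p): 0.5 > 0, so result = 0
  (q -> p): 1 > 0.5, so result = 0.5
  ((((q -> p) \/ ~q) -> ~p) \/ (q -> p)) = max(0, 0.5) = 0.5
Checking all 9 assignments confirms none give a value below 0.50.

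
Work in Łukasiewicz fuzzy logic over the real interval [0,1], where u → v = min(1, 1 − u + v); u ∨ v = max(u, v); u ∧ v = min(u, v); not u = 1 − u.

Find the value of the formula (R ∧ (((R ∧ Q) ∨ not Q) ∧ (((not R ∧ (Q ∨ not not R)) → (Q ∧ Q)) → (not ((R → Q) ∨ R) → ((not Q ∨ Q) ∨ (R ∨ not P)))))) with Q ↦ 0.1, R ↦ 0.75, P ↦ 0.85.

(R ∧ Q) = min(0.75, 0.1) = 0.1
not Q: Łukasiewicz ¬ gives 1 − 0.1 = 0.9
((R ∧ Q) ∨ not Q) = max(0.1, 0.9) = 0.9
not R: Łukasiewicz ¬ gives 1 − 0.75 = 0.25
not R: Łukasiewicz ¬ gives 1 − 0.75 = 0.25
not not R: Łukasiewicz ¬ gives 1 − 0.25 = 0.75
(Q ∨ not not R) = max(0.1, 0.75) = 0.75
(not R ∧ (Q ∨ not not R)) = min(0.25, 0.75) = 0.25
(Q ∧ Q) = min(0.1, 0.1) = 0.1
((not R ∧ (Q ∨ not not R)) → (Q ∧ Q)): min(1, 1 − 0.25 + 0.1) = 0.85
(R → Q): min(1, 1 − 0.75 + 0.1) = 0.35
((R → Q) ∨ R) = max(0.35, 0.75) = 0.75
not ((R → Q) ∨ R): Łukasiewicz ¬ gives 1 − 0.75 = 0.25
not Q: Łukasiewicz ¬ gives 1 − 0.1 = 0.9
(not Q ∨ Q) = max(0.9, 0.1) = 0.9
not P: Łukasiewicz ¬ gives 1 − 0.85 = 0.15
(R ∨ not P) = max(0.75, 0.15) = 0.75
((not Q ∨ Q) ∨ (R ∨ not P)) = max(0.9, 0.75) = 0.9
(not ((R → Q) ∨ R) → ((not Q ∨ Q) ∨ (R ∨ not P))): min(1, 1 − 0.25 + 0.9) = 1
(((not R ∧ (Q ∨ not not R)) → (Q ∧ Q)) → (not ((R → Q) ∨ R) → ((not Q ∨ Q) ∨ (R ∨ not P)))): min(1, 1 − 0.85 + 1) = 1
(((R ∧ Q) ∨ not Q) ∧ (((not R ∧ (Q ∨ not not R)) → (Q ∧ Q)) → (not ((R → Q) ∨ R) → ((not Q ∨ Q) ∨ (R ∨ not P))))) = min(0.9, 1) = 0.9
(R ∧ (((R ∧ Q) ∨ not Q) ∧ (((not R ∧ (Q ∨ not not R)) → (Q ∧ Q)) → (not ((R → Q) ∨ R) → ((not Q ∨ Q) ∨ (R ∨ not P)))))) = min(0.75, 0.9) = 0.75

0.75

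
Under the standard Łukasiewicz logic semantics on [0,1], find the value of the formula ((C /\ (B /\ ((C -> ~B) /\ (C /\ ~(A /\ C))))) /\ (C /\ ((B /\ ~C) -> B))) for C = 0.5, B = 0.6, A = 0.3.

~B: Łukasiewicz ¬ gives 1 − 0.6 = 0.4
(C -> ~B): min(1, 1 − 0.5 + 0.4) = 0.9
(A /\ C) = min(0.3, 0.5) = 0.3
~(A /\ C): Łukasiewicz ¬ gives 1 − 0.3 = 0.7
(C /\ ~(A /\ C)) = min(0.5, 0.7) = 0.5
((C -> ~B) /\ (C /\ ~(A /\ C))) = min(0.9, 0.5) = 0.5
(B /\ ((C -> ~B) /\ (C /\ ~(A /\ C)))) = min(0.6, 0.5) = 0.5
(C /\ (B /\ ((C -> ~B) /\ (C /\ ~(A /\ C))))) = min(0.5, 0.5) = 0.5
~C: Łukasiewicz ¬ gives 1 − 0.5 = 0.5
(B /\ ~C) = min(0.6, 0.5) = 0.5
((B /\ ~C) -> B): min(1, 1 − 0.5 + 0.6) = 1
(C /\ ((B /\ ~C) -> B)) = min(0.5, 1) = 0.5
((C /\ (B /\ ((C -> ~B) /\ (C /\ ~(A /\ C))))) /\ (C /\ ((B /\ ~C) -> B))) = min(0.5, 0.5) = 0.5

0.50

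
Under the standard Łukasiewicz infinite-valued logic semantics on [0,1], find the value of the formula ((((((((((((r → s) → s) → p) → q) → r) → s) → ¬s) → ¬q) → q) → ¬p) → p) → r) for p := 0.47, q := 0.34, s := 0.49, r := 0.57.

(r → s): min(1, 1 − 0.57 + 0.49) = 0.92
((r → s) → s): min(1, 1 − 0.92 + 0.49) = 0.57
(((r → s) → s) → p): min(1, 1 − 0.57 + 0.47) = 0.9
((((r → s) → s) → p) → q): min(1, 1 − 0.9 + 0.34) = 0.44
(((((r → s) → s) → p) → q) → r): min(1, 1 − 0.44 + 0.57) = 1
((((((r → s) → s) → p) → q) → r) → s): min(1, 1 − 1 + 0.49) = 0.49
¬s: Łukasiewicz ¬ gives 1 − 0.49 = 0.51
(((((((r → s) → s) → p) → q) → r) → s) → ¬s): min(1, 1 − 0.49 + 0.51) = 1
¬q: Łukasiewicz ¬ gives 1 − 0.34 = 0.66
((((((((r → s) → s) → p) → q) → r) → s) → ¬s) → ¬q): min(1, 1 − 1 + 0.66) = 0.66
(((((((((r → s) → s) → p) → q) → r) → s) → ¬s) → ¬q) → q): min(1, 1 − 0.66 + 0.34) = 0.68
¬p: Łukasiewicz ¬ gives 1 − 0.47 = 0.53
((((((((((r → s) → s) → p) → q) → r) → s) → ¬s) → ¬q) → q) → ¬p): min(1, 1 − 0.68 + 0.53) = 0.85
(((((((((((r → s) → s) → p) → q) → r) → s) → ¬s) → ¬q) → q) → ¬p) → p): min(1, 1 − 0.85 + 0.47) = 0.62
((((((((((((r → s) → s) → p) → q) → r) → s) → ¬s) → ¬q) → q) → ¬p) → p) → r): min(1, 1 − 0.62 + 0.57) = 0.95

0.95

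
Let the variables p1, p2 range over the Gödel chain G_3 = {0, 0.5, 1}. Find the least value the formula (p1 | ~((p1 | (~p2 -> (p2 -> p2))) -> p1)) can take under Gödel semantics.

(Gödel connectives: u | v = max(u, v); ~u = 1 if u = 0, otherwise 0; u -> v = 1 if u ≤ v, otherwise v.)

The minimum is attained at p1 = 0.5, p2 = 0:
  ~p2: Gödel ¬ of 0 = 1 (operand is 0)
  (p2 -> p2): 0 ≤ 0, so result = 1
  (~p2 -> (p2 -> p2)): 1 ≤ 1, so result = 1
  (p1 | (~p2 -> (p2 -> p2))) = max(0.5, 1) = 1
  ((p1 | (~p2 -> (p2 -> p2))) -> p1): 1 > 0.5, so result = 0.5
  ~((p1 | (~p2 -> (p2 -> p2))) -> p1): Gödel ¬ of 0.5 = 0 (operand ≠ 0)
  (p1 | ~((p1 | (~p2 -> (p2 -> p2))) -> p1)) = max(0.5, 0) = 0.5
Checking all 9 assignments confirms none give a value below 0.50.

0.50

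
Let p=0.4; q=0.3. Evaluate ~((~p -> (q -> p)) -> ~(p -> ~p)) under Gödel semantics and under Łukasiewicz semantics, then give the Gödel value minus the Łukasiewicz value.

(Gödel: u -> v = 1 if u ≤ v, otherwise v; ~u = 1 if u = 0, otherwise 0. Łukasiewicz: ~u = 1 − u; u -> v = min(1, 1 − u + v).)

-1.00

Gödel evaluation:
  ~p: Gödel ¬ of 0.4 = 0 (operand ≠ 0)
  (q -> p): 0.3 ≤ 0.4, so result = 1
  (~p -> (q -> p)): 0 ≤ 1, so result = 1
  ~p: Gödel ¬ of 0.4 = 0 (operand ≠ 0)
  (p -> ~p): 0.4 > 0, so result = 0
  ~(p -> ~p): Gödel ¬ of 0 = 1 (operand is 0)
  ((~p -> (q -> p)) -> ~(p -> ~p)): 1 ≤ 1, so result = 1
  ~((~p -> (q -> p)) -> ~(p -> ~p)): Gödel ¬ of 1 = 0 (operand ≠ 0)
  Gödel value = 0
Łukasiewicz evaluation:
  ~p: Łukasiewicz ¬ gives 1 − 0.4 = 0.6
  (q -> p): min(1, 1 − 0.3 + 0.4) = 1
  (~p -> (q -> p)): min(1, 1 − 0.6 + 1) = 1
  ~p: Łukasiewicz ¬ gives 1 − 0.4 = 0.6
  (p -> ~p): min(1, 1 − 0.4 + 0.6) = 1
  ~(p -> ~p): Łukasiewicz ¬ gives 1 − 1 = 0
  ((~p -> (q -> p)) -> ~(p -> ~p)): min(1, 1 − 1 + 0) = 0
  ~((~p -> (q -> p)) -> ~(p -> ~p)): Łukasiewicz ¬ gives 1 − 0 = 1
  Łukasiewicz value = 1
Difference: 0 − 1 = -1.00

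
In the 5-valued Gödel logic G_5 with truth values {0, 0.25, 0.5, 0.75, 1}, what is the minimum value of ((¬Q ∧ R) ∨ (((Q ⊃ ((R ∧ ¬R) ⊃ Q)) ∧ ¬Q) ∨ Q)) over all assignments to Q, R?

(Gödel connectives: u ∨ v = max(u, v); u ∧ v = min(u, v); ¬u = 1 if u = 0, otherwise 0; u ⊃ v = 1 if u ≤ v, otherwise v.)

0.25

The minimum is attained at Q = 0.25, R = 0:
  ¬Q: Gödel ¬ of 0.25 = 0 (operand ≠ 0)
  (¬Q ∧ R) = min(0, 0) = 0
  ¬R: Gödel ¬ of 0 = 1 (operand is 0)
  (R ∧ ¬R) = min(0, 1) = 0
  ((R ∧ ¬R) ⊃ Q): 0 ≤ 0.25, so result = 1
  (Q ⊃ ((R ∧ ¬R) ⊃ Q)): 0.25 ≤ 1, so result = 1
  ¬Q: Gödel ¬ of 0.25 = 0 (operand ≠ 0)
  ((Q ⊃ ((R ∧ ¬R) ⊃ Q)) ∧ ¬Q) = min(1, 0) = 0
  (((Q ⊃ ((R ∧ ¬R) ⊃ Q)) ∧ ¬Q) ∨ Q) = max(0, 0.25) = 0.25
  ((¬Q ∧ R) ∨ (((Q ⊃ ((R ∧ ¬R) ⊃ Q)) ∧ ¬Q) ∨ Q)) = max(0, 0.25) = 0.25
Checking all 25 assignments confirms none give a value below 0.25.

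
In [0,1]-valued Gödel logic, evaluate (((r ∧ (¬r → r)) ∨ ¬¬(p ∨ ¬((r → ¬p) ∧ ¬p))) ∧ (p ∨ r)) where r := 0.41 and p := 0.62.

0.62

¬r: Gödel ¬ of 0.41 = 0 (operand ≠ 0)
(¬r → r): 0 ≤ 0.41, so result = 1
(r ∧ (¬r → r)) = min(0.41, 1) = 0.41
¬p: Gödel ¬ of 0.62 = 0 (operand ≠ 0)
(r → ¬p): 0.41 > 0, so result = 0
¬p: Gödel ¬ of 0.62 = 0 (operand ≠ 0)
((r → ¬p) ∧ ¬p) = min(0, 0) = 0
¬((r → ¬p) ∧ ¬p): Gödel ¬ of 0 = 1 (operand is 0)
(p ∨ ¬((r → ¬p) ∧ ¬p)) = max(0.62, 1) = 1
¬(p ∨ ¬((r → ¬p) ∧ ¬p)): Gödel ¬ of 1 = 0 (operand ≠ 0)
¬¬(p ∨ ¬((r → ¬p) ∧ ¬p)): Gödel ¬ of 0 = 1 (operand is 0)
((r ∧ (¬r → r)) ∨ ¬¬(p ∨ ¬((r → ¬p) ∧ ¬p))) = max(0.41, 1) = 1
(p ∨ r) = max(0.62, 0.41) = 0.62
(((r ∧ (¬r → r)) ∨ ¬¬(p ∨ ¬((r → ¬p) ∧ ¬p))) ∧ (p ∨ r)) = min(1, 0.62) = 0.62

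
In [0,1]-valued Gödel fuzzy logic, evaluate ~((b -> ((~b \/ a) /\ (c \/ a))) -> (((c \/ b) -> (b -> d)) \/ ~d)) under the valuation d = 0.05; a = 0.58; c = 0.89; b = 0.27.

~b: Gödel ¬ of 0.27 = 0 (operand ≠ 0)
(~b \/ a) = max(0, 0.58) = 0.58
(c \/ a) = max(0.89, 0.58) = 0.89
((~b \/ a) /\ (c \/ a)) = min(0.58, 0.89) = 0.58
(b -> ((~b \/ a) /\ (c \/ a))): 0.27 ≤ 0.58, so result = 1
(c \/ b) = max(0.89, 0.27) = 0.89
(b -> d): 0.27 > 0.05, so result = 0.05
((c \/ b) -> (b -> d)): 0.89 > 0.05, so result = 0.05
~d: Gödel ¬ of 0.05 = 0 (operand ≠ 0)
(((c \/ b) -> (b -> d)) \/ ~d) = max(0.05, 0) = 0.05
((b -> ((~b \/ a) /\ (c \/ a))) -> (((c \/ b) -> (b -> d)) \/ ~d)): 1 > 0.05, so result = 0.05
~((b -> ((~b \/ a) /\ (c \/ a))) -> (((c \/ b) -> (b -> d)) \/ ~d)): Gödel ¬ of 0.05 = 0 (operand ≠ 0)

0.00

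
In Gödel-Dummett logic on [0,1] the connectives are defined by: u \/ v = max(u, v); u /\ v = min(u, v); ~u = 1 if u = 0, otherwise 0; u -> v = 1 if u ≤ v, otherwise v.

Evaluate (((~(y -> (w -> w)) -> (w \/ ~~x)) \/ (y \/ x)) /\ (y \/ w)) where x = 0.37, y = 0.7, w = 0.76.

0.76

(w -> w): 0.76 ≤ 0.76, so result = 1
(y -> (w -> w)): 0.7 ≤ 1, so result = 1
~(y -> (w -> w)): Gödel ¬ of 1 = 0 (operand ≠ 0)
~x: Gödel ¬ of 0.37 = 0 (operand ≠ 0)
~~x: Gödel ¬ of 0 = 1 (operand is 0)
(w \/ ~~x) = max(0.76, 1) = 1
(~(y -> (w -> w)) -> (w \/ ~~x)): 0 ≤ 1, so result = 1
(y \/ x) = max(0.7, 0.37) = 0.7
((~(y -> (w -> w)) -> (w \/ ~~x)) \/ (y \/ x)) = max(1, 0.7) = 1
(y \/ w) = max(0.7, 0.76) = 0.76
(((~(y -> (w -> w)) -> (w \/ ~~x)) \/ (y \/ x)) /\ (y \/ w)) = min(1, 0.76) = 0.76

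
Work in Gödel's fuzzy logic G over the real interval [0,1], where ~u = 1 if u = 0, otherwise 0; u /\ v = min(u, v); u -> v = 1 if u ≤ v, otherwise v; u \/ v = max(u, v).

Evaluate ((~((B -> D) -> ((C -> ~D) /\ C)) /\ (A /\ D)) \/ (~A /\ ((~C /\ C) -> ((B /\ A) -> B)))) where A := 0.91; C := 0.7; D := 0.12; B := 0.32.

(B -> D): 0.32 > 0.12, so result = 0.12
~D: Gödel ¬ of 0.12 = 0 (operand ≠ 0)
(C -> ~D): 0.7 > 0, so result = 0
((C -> ~D) /\ C) = min(0, 0.7) = 0
((B -> D) -> ((C -> ~D) /\ C)): 0.12 > 0, so result = 0
~((B -> D) -> ((C -> ~D) /\ C)): Gödel ¬ of 0 = 1 (operand is 0)
(A /\ D) = min(0.91, 0.12) = 0.12
(~((B -> D) -> ((C -> ~D) /\ C)) /\ (A /\ D)) = min(1, 0.12) = 0.12
~A: Gödel ¬ of 0.91 = 0 (operand ≠ 0)
~C: Gödel ¬ of 0.7 = 0 (operand ≠ 0)
(~C /\ C) = min(0, 0.7) = 0
(B /\ A) = min(0.32, 0.91) = 0.32
((B /\ A) -> B): 0.32 ≤ 0.32, so result = 1
((~C /\ C) -> ((B /\ A) -> B)): 0 ≤ 1, so result = 1
(~A /\ ((~C /\ C) -> ((B /\ A) -> B))) = min(0, 1) = 0
((~((B -> D) -> ((C -> ~D) /\ C)) /\ (A /\ D)) \/ (~A /\ ((~C /\ C) -> ((B /\ A) -> B)))) = max(0.12, 0) = 0.12

0.12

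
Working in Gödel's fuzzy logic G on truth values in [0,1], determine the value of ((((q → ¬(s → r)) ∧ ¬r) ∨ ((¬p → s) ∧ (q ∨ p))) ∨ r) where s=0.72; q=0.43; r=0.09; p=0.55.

0.55

(s → r): 0.72 > 0.09, so result = 0.09
¬(s → r): Gödel ¬ of 0.09 = 0 (operand ≠ 0)
(q → ¬(s → r)): 0.43 > 0, so result = 0
¬r: Gödel ¬ of 0.09 = 0 (operand ≠ 0)
((q → ¬(s → r)) ∧ ¬r) = min(0, 0) = 0
¬p: Gödel ¬ of 0.55 = 0 (operand ≠ 0)
(¬p → s): 0 ≤ 0.72, so result = 1
(q ∨ p) = max(0.43, 0.55) = 0.55
((¬p → s) ∧ (q ∨ p)) = min(1, 0.55) = 0.55
(((q → ¬(s → r)) ∧ ¬r) ∨ ((¬p → s) ∧ (q ∨ p))) = max(0, 0.55) = 0.55
((((q → ¬(s → r)) ∧ ¬r) ∨ ((¬p → s) ∧ (q ∨ p))) ∨ r) = max(0.55, 0.09) = 0.55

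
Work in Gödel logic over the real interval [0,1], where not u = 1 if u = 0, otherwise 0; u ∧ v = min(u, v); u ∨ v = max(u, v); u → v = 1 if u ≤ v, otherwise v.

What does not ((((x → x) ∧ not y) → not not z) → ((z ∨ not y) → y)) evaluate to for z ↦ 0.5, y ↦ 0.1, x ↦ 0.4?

(x → x): 0.4 ≤ 0.4, so result = 1
not y: Gödel ¬ of 0.1 = 0 (operand ≠ 0)
((x → x) ∧ not y) = min(1, 0) = 0
not z: Gödel ¬ of 0.5 = 0 (operand ≠ 0)
not not z: Gödel ¬ of 0 = 1 (operand is 0)
(((x → x) ∧ not y) → not not z): 0 ≤ 1, so result = 1
not y: Gödel ¬ of 0.1 = 0 (operand ≠ 0)
(z ∨ not y) = max(0.5, 0) = 0.5
((z ∨ not y) → y): 0.5 > 0.1, so result = 0.1
((((x → x) ∧ not y) → not not z) → ((z ∨ not y) → y)): 1 > 0.1, so result = 0.1
not ((((x → x) ∧ not y) → not not z) → ((z ∨ not y) → y)): Gödel ¬ of 0.1 = 0 (operand ≠ 0)

0.00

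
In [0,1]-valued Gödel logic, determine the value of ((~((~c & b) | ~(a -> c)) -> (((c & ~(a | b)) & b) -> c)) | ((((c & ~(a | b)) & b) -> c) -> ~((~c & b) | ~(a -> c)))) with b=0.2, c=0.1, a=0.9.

1.00

~c: Gödel ¬ of 0.1 = 0 (operand ≠ 0)
(~c & b) = min(0, 0.2) = 0
(a -> c): 0.9 > 0.1, so result = 0.1
~(a -> c): Gödel ¬ of 0.1 = 0 (operand ≠ 0)
((~c & b) | ~(a -> c)) = max(0, 0) = 0
~((~c & b) | ~(a -> c)): Gödel ¬ of 0 = 1 (operand is 0)
(a | b) = max(0.9, 0.2) = 0.9
~(a | b): Gödel ¬ of 0.9 = 0 (operand ≠ 0)
(c & ~(a | b)) = min(0.1, 0) = 0
((c & ~(a | b)) & b) = min(0, 0.2) = 0
(((c & ~(a | b)) & b) -> c): 0 ≤ 0.1, so result = 1
(~((~c & b) | ~(a -> c)) -> (((c & ~(a | b)) & b) -> c)): 1 ≤ 1, so result = 1
(a | b) = max(0.9, 0.2) = 0.9
~(a | b): Gödel ¬ of 0.9 = 0 (operand ≠ 0)
(c & ~(a | b)) = min(0.1, 0) = 0
((c & ~(a | b)) & b) = min(0, 0.2) = 0
(((c & ~(a | b)) & b) -> c): 0 ≤ 0.1, so result = 1
~c: Gödel ¬ of 0.1 = 0 (operand ≠ 0)
(~c & b) = min(0, 0.2) = 0
(a -> c): 0.9 > 0.1, so result = 0.1
~(a -> c): Gödel ¬ of 0.1 = 0 (operand ≠ 0)
((~c & b) | ~(a -> c)) = max(0, 0) = 0
~((~c & b) | ~(a -> c)): Gödel ¬ of 0 = 1 (operand is 0)
((((c & ~(a | b)) & b) -> c) -> ~((~c & b) | ~(a -> c))): 1 ≤ 1, so result = 1
((~((~c & b) | ~(a -> c)) -> (((c & ~(a | b)) & b) -> c)) | ((((c & ~(a | b)) & b) -> c) -> ~((~c & b) | ~(a -> c)))) = max(1, 1) = 1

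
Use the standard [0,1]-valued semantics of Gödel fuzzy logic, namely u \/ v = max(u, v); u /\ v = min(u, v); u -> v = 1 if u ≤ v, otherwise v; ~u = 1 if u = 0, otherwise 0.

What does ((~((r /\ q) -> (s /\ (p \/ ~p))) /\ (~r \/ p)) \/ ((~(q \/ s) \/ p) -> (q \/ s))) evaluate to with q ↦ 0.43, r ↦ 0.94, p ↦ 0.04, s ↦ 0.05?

(r /\ q) = min(0.94, 0.43) = 0.43
~p: Gödel ¬ of 0.04 = 0 (operand ≠ 0)
(p \/ ~p) = max(0.04, 0) = 0.04
(s /\ (p \/ ~p)) = min(0.05, 0.04) = 0.04
((r /\ q) -> (s /\ (p \/ ~p))): 0.43 > 0.04, so result = 0.04
~((r /\ q) -> (s /\ (p \/ ~p))): Gödel ¬ of 0.04 = 0 (operand ≠ 0)
~r: Gödel ¬ of 0.94 = 0 (operand ≠ 0)
(~r \/ p) = max(0, 0.04) = 0.04
(~((r /\ q) -> (s /\ (p \/ ~p))) /\ (~r \/ p)) = min(0, 0.04) = 0
(q \/ s) = max(0.43, 0.05) = 0.43
~(q \/ s): Gödel ¬ of 0.43 = 0 (operand ≠ 0)
(~(q \/ s) \/ p) = max(0, 0.04) = 0.04
(q \/ s) = max(0.43, 0.05) = 0.43
((~(q \/ s) \/ p) -> (q \/ s)): 0.04 ≤ 0.43, so result = 1
((~((r /\ q) -> (s /\ (p \/ ~p))) /\ (~r \/ p)) \/ ((~(q \/ s) \/ p) -> (q \/ s))) = max(0, 1) = 1

1.00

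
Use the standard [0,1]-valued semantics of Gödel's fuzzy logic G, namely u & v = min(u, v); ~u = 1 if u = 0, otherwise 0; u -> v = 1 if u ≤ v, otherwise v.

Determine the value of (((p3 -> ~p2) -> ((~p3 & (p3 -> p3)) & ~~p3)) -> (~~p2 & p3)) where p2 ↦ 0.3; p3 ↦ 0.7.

0.70

~p2: Gödel ¬ of 0.3 = 0 (operand ≠ 0)
(p3 -> ~p2): 0.7 > 0, so result = 0
~p3: Gödel ¬ of 0.7 = 0 (operand ≠ 0)
(p3 -> p3): 0.7 ≤ 0.7, so result = 1
(~p3 & (p3 -> p3)) = min(0, 1) = 0
~p3: Gödel ¬ of 0.7 = 0 (operand ≠ 0)
~~p3: Gödel ¬ of 0 = 1 (operand is 0)
((~p3 & (p3 -> p3)) & ~~p3) = min(0, 1) = 0
((p3 -> ~p2) -> ((~p3 & (p3 -> p3)) & ~~p3)): 0 ≤ 0, so result = 1
~p2: Gödel ¬ of 0.3 = 0 (operand ≠ 0)
~~p2: Gödel ¬ of 0 = 1 (operand is 0)
(~~p2 & p3) = min(1, 0.7) = 0.7
(((p3 -> ~p2) -> ((~p3 & (p3 -> p3)) & ~~p3)) -> (~~p2 & p3)): 1 > 0.7, so result = 0.7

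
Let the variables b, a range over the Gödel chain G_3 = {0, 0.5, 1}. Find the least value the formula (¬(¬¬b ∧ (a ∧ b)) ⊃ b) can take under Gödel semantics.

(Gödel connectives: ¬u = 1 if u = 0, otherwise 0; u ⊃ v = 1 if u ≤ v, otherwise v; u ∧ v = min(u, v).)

The minimum is attained at b = 0, a = 0:
  ¬b: Gödel ¬ of 0 = 1 (operand is 0)
  ¬¬b: Gödel ¬ of 1 = 0 (operand ≠ 0)
  (a ∧ b) = min(0, 0) = 0
  (¬¬b ∧ (a ∧ b)) = min(0, 0) = 0
  ¬(¬¬b ∧ (a ∧ b)): Gödel ¬ of 0 = 1 (operand is 0)
  (¬(¬¬b ∧ (a ∧ b)) ⊃ b): 1 > 0, so result = 0
Checking all 9 assignments confirms none give a value below 0.00.

0.00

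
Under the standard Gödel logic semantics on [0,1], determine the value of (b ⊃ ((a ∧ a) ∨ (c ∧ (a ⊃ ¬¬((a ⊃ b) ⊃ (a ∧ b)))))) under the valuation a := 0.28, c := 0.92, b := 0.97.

0.92

(a ∧ a) = min(0.28, 0.28) = 0.28
(a ⊃ b): 0.28 ≤ 0.97, so result = 1
(a ∧ b) = min(0.28, 0.97) = 0.28
((a ⊃ b) ⊃ (a ∧ b)): 1 > 0.28, so result = 0.28
¬((a ⊃ b) ⊃ (a ∧ b)): Gödel ¬ of 0.28 = 0 (operand ≠ 0)
¬¬((a ⊃ b) ⊃ (a ∧ b)): Gödel ¬ of 0 = 1 (operand is 0)
(a ⊃ ¬¬((a ⊃ b) ⊃ (a ∧ b))): 0.28 ≤ 1, so result = 1
(c ∧ (a ⊃ ¬¬((a ⊃ b) ⊃ (a ∧ b)))) = min(0.92, 1) = 0.92
((a ∧ a) ∨ (c ∧ (a ⊃ ¬¬((a ⊃ b) ⊃ (a ∧ b))))) = max(0.28, 0.92) = 0.92
(b ⊃ ((a ∧ a) ∨ (c ∧ (a ⊃ ¬¬((a ⊃ b) ⊃ (a ∧ b)))))): 0.97 > 0.92, so result = 0.92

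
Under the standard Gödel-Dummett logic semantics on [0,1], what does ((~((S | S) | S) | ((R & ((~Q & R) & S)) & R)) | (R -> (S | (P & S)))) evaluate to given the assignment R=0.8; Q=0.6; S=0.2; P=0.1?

0.20

(S | S) = max(0.2, 0.2) = 0.2
((S | S) | S) = max(0.2, 0.2) = 0.2
~((S | S) | S): Gödel ¬ of 0.2 = 0 (operand ≠ 0)
~Q: Gödel ¬ of 0.6 = 0 (operand ≠ 0)
(~Q & R) = min(0, 0.8) = 0
((~Q & R) & S) = min(0, 0.2) = 0
(R & ((~Q & R) & S)) = min(0.8, 0) = 0
((R & ((~Q & R) & S)) & R) = min(0, 0.8) = 0
(~((S | S) | S) | ((R & ((~Q & R) & S)) & R)) = max(0, 0) = 0
(P & S) = min(0.1, 0.2) = 0.1
(S | (P & S)) = max(0.2, 0.1) = 0.2
(R -> (S | (P & S))): 0.8 > 0.2, so result = 0.2
((~((S | S) | S) | ((R & ((~Q & R) & S)) & R)) | (R -> (S | (P & S)))) = max(0, 0.2) = 0.2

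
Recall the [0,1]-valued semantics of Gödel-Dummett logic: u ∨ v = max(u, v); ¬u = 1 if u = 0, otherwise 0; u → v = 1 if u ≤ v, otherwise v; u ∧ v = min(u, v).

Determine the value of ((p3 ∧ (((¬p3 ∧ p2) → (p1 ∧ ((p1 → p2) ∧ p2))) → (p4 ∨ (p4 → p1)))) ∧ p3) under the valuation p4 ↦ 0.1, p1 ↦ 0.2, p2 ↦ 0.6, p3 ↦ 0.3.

¬p3: Gödel ¬ of 0.3 = 0 (operand ≠ 0)
(¬p3 ∧ p2) = min(0, 0.6) = 0
(p1 → p2): 0.2 ≤ 0.6, so result = 1
((p1 → p2) ∧ p2) = min(1, 0.6) = 0.6
(p1 ∧ ((p1 → p2) ∧ p2)) = min(0.2, 0.6) = 0.2
((¬p3 ∧ p2) → (p1 ∧ ((p1 → p2) ∧ p2))): 0 ≤ 0.2, so result = 1
(p4 → p1): 0.1 ≤ 0.2, so result = 1
(p4 ∨ (p4 → p1)) = max(0.1, 1) = 1
(((¬p3 ∧ p2) → (p1 ∧ ((p1 → p2) ∧ p2))) → (p4 ∨ (p4 → p1))): 1 ≤ 1, so result = 1
(p3 ∧ (((¬p3 ∧ p2) → (p1 ∧ ((p1 → p2) ∧ p2))) → (p4 ∨ (p4 → p1)))) = min(0.3, 1) = 0.3
((p3 ∧ (((¬p3 ∧ p2) → (p1 ∧ ((p1 → p2) ∧ p2))) → (p4 ∨ (p4 → p1)))) ∧ p3) = min(0.3, 0.3) = 0.3

0.30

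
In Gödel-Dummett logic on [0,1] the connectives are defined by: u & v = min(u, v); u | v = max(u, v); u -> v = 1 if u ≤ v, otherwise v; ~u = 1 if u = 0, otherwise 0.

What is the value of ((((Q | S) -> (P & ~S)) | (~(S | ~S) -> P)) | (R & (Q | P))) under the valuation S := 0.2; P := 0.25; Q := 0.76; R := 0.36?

(Q | S) = max(0.76, 0.2) = 0.76
~S: Gödel ¬ of 0.2 = 0 (operand ≠ 0)
(P & ~S) = min(0.25, 0) = 0
((Q | S) -> (P & ~S)): 0.76 > 0, so result = 0
~S: Gödel ¬ of 0.2 = 0 (operand ≠ 0)
(S | ~S) = max(0.2, 0) = 0.2
~(S | ~S): Gödel ¬ of 0.2 = 0 (operand ≠ 0)
(~(S | ~S) -> P): 0 ≤ 0.25, so result = 1
(((Q | S) -> (P & ~S)) | (~(S | ~S) -> P)) = max(0, 1) = 1
(Q | P) = max(0.76, 0.25) = 0.76
(R & (Q | P)) = min(0.36, 0.76) = 0.36
((((Q | S) -> (P & ~S)) | (~(S | ~S) -> P)) | (R & (Q | P))) = max(1, 0.36) = 1

1.00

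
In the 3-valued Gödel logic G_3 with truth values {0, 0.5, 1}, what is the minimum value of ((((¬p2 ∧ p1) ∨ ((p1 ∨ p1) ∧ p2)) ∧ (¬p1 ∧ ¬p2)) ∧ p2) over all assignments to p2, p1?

The minimum is attained at p2 = 0, p1 = 0:
  ¬p2: Gödel ¬ of 0 = 1 (operand is 0)
  (¬p2 ∧ p1) = min(1, 0) = 0
  (p1 ∨ p1) = max(0, 0) = 0
  ((p1 ∨ p1) ∧ p2) = min(0, 0) = 0
  ((¬p2 ∧ p1) ∨ ((p1 ∨ p1) ∧ p2)) = max(0, 0) = 0
  ¬p1: Gödel ¬ of 0 = 1 (operand is 0)
  ¬p2: Gödel ¬ of 0 = 1 (operand is 0)
  (¬p1 ∧ ¬p2) = min(1, 1) = 1
  (((¬p2 ∧ p1) ∨ ((p1 ∨ p1) ∧ p2)) ∧ (¬p1 ∧ ¬p2)) = min(0, 1) = 0
  ((((¬p2 ∧ p1) ∨ ((p1 ∨ p1) ∧ p2)) ∧ (¬p1 ∧ ¬p2)) ∧ p2) = min(0, 0) = 0
Checking all 9 assignments confirms none give a value below 0.00.

0.00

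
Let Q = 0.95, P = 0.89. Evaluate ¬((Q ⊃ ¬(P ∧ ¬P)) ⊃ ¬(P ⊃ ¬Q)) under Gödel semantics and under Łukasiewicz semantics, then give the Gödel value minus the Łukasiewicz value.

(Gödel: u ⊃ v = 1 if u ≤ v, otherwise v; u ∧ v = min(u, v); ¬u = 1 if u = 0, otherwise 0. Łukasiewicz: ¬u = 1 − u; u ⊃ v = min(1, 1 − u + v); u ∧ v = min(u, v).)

-0.10

Gödel evaluation:
  ¬P: Gödel ¬ of 0.89 = 0 (operand ≠ 0)
  (P ∧ ¬P) = min(0.89, 0) = 0
  ¬(P ∧ ¬P): Gödel ¬ of 0 = 1 (operand is 0)
  (Q ⊃ ¬(P ∧ ¬P)): 0.95 ≤ 1, so result = 1
  ¬Q: Gödel ¬ of 0.95 = 0 (operand ≠ 0)
  (P ⊃ ¬Q): 0.89 > 0, so result = 0
  ¬(P ⊃ ¬Q): Gödel ¬ of 0 = 1 (operand is 0)
  ((Q ⊃ ¬(P ∧ ¬P)) ⊃ ¬(P ⊃ ¬Q)): 1 ≤ 1, so result = 1
  ¬((Q ⊃ ¬(P ∧ ¬P)) ⊃ ¬(P ⊃ ¬Q)): Gödel ¬ of 1 = 0 (operand ≠ 0)
  Gödel value = 0
Łukasiewicz evaluation:
  ¬P: Łukasiewicz ¬ gives 1 − 0.89 = 0.11
  (P ∧ ¬P) = min(0.89, 0.11) = 0.11
  ¬(P ∧ ¬P): Łukasiewicz ¬ gives 1 − 0.11 = 0.89
  (Q ⊃ ¬(P ∧ ¬P)): min(1, 1 − 0.95 + 0.89) = 0.94
  ¬Q: Łukasiewicz ¬ gives 1 − 0.95 = 0.05
  (P ⊃ ¬Q): min(1, 1 − 0.89 + 0.05) = 0.16
  ¬(P ⊃ ¬Q): Łukasiewicz ¬ gives 1 − 0.16 = 0.84
  ((Q ⊃ ¬(P ∧ ¬P)) ⊃ ¬(P ⊃ ¬Q)): min(1, 1 − 0.94 + 0.84) = 0.9
  ¬((Q ⊃ ¬(P ∧ ¬P)) ⊃ ¬(P ⊃ ¬Q)): Łukasiewicz ¬ gives 1 − 0.9 = 0.1
  Łukasiewicz value = 0.1
Difference: 0 − 0.1 = -0.10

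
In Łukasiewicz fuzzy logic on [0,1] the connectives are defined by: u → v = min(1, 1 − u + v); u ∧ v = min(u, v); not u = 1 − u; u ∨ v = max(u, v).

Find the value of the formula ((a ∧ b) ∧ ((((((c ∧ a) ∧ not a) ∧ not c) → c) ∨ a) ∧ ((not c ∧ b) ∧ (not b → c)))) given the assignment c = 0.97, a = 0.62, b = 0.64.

(a ∧ b) = min(0.62, 0.64) = 0.62
(c ∧ a) = min(0.97, 0.62) = 0.62
not a: Łukasiewicz ¬ gives 1 − 0.62 = 0.38
((c ∧ a) ∧ not a) = min(0.62, 0.38) = 0.38
not c: Łukasiewicz ¬ gives 1 − 0.97 = 0.03
(((c ∧ a) ∧ not a) ∧ not c) = min(0.38, 0.03) = 0.03
((((c ∧ a) ∧ not a) ∧ not c) → c): min(1, 1 − 0.03 + 0.97) = 1
(((((c ∧ a) ∧ not a) ∧ not c) → c) ∨ a) = max(1, 0.62) = 1
not c: Łukasiewicz ¬ gives 1 − 0.97 = 0.03
(not c ∧ b) = min(0.03, 0.64) = 0.03
not b: Łukasiewicz ¬ gives 1 − 0.64 = 0.36
(not b → c): min(1, 1 − 0.36 + 0.97) = 1
((not c ∧ b) ∧ (not b → c)) = min(0.03, 1) = 0.03
((((((c ∧ a) ∧ not a) ∧ not c) → c) ∨ a) ∧ ((not c ∧ b) ∧ (not b → c))) = min(1, 0.03) = 0.03
((a ∧ b) ∧ ((((((c ∧ a) ∧ not a) ∧ not c) → c) ∨ a) ∧ ((not c ∧ b) ∧ (not b → c)))) = min(0.62, 0.03) = 0.03

0.03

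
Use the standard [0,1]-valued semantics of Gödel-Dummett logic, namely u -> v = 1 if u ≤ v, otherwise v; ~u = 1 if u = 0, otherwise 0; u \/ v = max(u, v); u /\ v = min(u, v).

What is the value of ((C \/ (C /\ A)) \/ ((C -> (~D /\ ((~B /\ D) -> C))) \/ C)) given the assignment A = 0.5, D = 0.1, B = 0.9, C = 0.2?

(C /\ A) = min(0.2, 0.5) = 0.2
(C \/ (C /\ A)) = max(0.2, 0.2) = 0.2
~D: Gödel ¬ of 0.1 = 0 (operand ≠ 0)
~B: Gödel ¬ of 0.9 = 0 (operand ≠ 0)
(~B /\ D) = min(0, 0.1) = 0
((~B /\ D) -> C): 0 ≤ 0.2, so result = 1
(~D /\ ((~B /\ D) -> C)) = min(0, 1) = 0
(C -> (~D /\ ((~B /\ D) -> C))): 0.2 > 0, so result = 0
((C -> (~D /\ ((~B /\ D) -> C))) \/ C) = max(0, 0.2) = 0.2
((C \/ (C /\ A)) \/ ((C -> (~D /\ ((~B /\ D) -> C))) \/ C)) = max(0.2, 0.2) = 0.2

0.20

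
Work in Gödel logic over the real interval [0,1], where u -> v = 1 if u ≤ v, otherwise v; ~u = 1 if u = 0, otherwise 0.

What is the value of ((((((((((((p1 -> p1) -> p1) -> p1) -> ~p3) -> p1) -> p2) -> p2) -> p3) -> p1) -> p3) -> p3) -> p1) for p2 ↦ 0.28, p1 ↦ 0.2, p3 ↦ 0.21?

0.20

(p1 -> p1): 0.2 ≤ 0.2, so result = 1
((p1 -> p1) -> p1): 1 > 0.2, so result = 0.2
(((p1 -> p1) -> p1) -> p1): 0.2 ≤ 0.2, so result = 1
~p3: Gödel ¬ of 0.21 = 0 (operand ≠ 0)
((((p1 -> p1) -> p1) -> p1) -> ~p3): 1 > 0, so result = 0
(((((p1 -> p1) -> p1) -> p1) -> ~p3) -> p1): 0 ≤ 0.2, so result = 1
((((((p1 -> p1) -> p1) -> p1) -> ~p3) -> p1) -> p2): 1 > 0.28, so result = 0.28
(((((((p1 -> p1) -> p1) -> p1) -> ~p3) -> p1) -> p2) -> p2): 0.28 ≤ 0.28, so result = 1
((((((((p1 -> p1) -> p1) -> p1) -> ~p3) -> p1) -> p2) -> p2) -> p3): 1 > 0.21, so result = 0.21
(((((((((p1 -> p1) -> p1) -> p1) -> ~p3) -> p1) -> p2) -> p2) -> p3) -> p1): 0.21 > 0.2, so result = 0.2
((((((((((p1 -> p1) -> p1) -> p1) -> ~p3) -> p1) -> p2) -> p2) -> p3) -> p1) -> p3): 0.2 ≤ 0.21, so result = 1
(((((((((((p1 -> p1) -> p1) -> p1) -> ~p3) -> p1) -> p2) -> p2) -> p3) -> p1) -> p3) -> p3): 1 > 0.21, so result = 0.21
((((((((((((p1 -> p1) -> p1) -> p1) -> ~p3) -> p1) -> p2) -> p2) -> p3) -> p1) -> p3) -> p3) -> p1): 0.21 > 0.2, so result = 0.2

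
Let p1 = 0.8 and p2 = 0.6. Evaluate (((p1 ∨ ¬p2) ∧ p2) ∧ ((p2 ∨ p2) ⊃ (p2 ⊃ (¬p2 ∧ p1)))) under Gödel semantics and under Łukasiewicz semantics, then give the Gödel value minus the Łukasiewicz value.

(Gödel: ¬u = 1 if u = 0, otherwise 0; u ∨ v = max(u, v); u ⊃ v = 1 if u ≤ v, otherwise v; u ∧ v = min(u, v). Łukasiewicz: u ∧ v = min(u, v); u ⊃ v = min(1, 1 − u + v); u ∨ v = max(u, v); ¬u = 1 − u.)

Gödel evaluation:
  ¬p2: Gödel ¬ of 0.6 = 0 (operand ≠ 0)
  (p1 ∨ ¬p2) = max(0.8, 0) = 0.8
  ((p1 ∨ ¬p2) ∧ p2) = min(0.8, 0.6) = 0.6
  (p2 ∨ p2) = max(0.6, 0.6) = 0.6
  ¬p2: Gödel ¬ of 0.6 = 0 (operand ≠ 0)
  (¬p2 ∧ p1) = min(0, 0.8) = 0
  (p2 ⊃ (¬p2 ∧ p1)): 0.6 > 0, so result = 0
  ((p2 ∨ p2) ⊃ (p2 ⊃ (¬p2 ∧ p1))): 0.6 > 0, so result = 0
  (((p1 ∨ ¬p2) ∧ p2) ∧ ((p2 ∨ p2) ⊃ (p2 ⊃ (¬p2 ∧ p1)))) = min(0.6, 0) = 0
  Gödel value = 0
Łukasiewicz evaluation:
  ¬p2: Łukasiewicz ¬ gives 1 − 0.6 = 0.4
  (p1 ∨ ¬p2) = max(0.8, 0.4) = 0.8
  ((p1 ∨ ¬p2) ∧ p2) = min(0.8, 0.6) = 0.6
  (p2 ∨ p2) = max(0.6, 0.6) = 0.6
  ¬p2: Łukasiewicz ¬ gives 1 − 0.6 = 0.4
  (¬p2 ∧ p1) = min(0.4, 0.8) = 0.4
  (p2 ⊃ (¬p2 ∧ p1)): min(1, 1 − 0.6 + 0.4) = 0.8
  ((p2 ∨ p2) ⊃ (p2 ⊃ (¬p2 ∧ p1))): min(1, 1 − 0.6 + 0.8) = 1
  (((p1 ∨ ¬p2) ∧ p2) ∧ ((p2 ∨ p2) ⊃ (p2 ⊃ (¬p2 ∧ p1)))) = min(0.6, 1) = 0.6
  Łukasiewicz value = 0.6
Difference: 0 − 0.6 = -0.60

-0.60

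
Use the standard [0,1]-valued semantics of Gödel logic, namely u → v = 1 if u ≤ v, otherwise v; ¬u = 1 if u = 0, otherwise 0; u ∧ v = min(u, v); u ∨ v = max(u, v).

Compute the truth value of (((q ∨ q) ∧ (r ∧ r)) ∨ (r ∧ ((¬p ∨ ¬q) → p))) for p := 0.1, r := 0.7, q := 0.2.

(q ∨ q) = max(0.2, 0.2) = 0.2
(r ∧ r) = min(0.7, 0.7) = 0.7
((q ∨ q) ∧ (r ∧ r)) = min(0.2, 0.7) = 0.2
¬p: Gödel ¬ of 0.1 = 0 (operand ≠ 0)
¬q: Gödel ¬ of 0.2 = 0 (operand ≠ 0)
(¬p ∨ ¬q) = max(0, 0) = 0
((¬p ∨ ¬q) → p): 0 ≤ 0.1, so result = 1
(r ∧ ((¬p ∨ ¬q) → p)) = min(0.7, 1) = 0.7
(((q ∨ q) ∧ (r ∧ r)) ∨ (r ∧ ((¬p ∨ ¬q) → p))) = max(0.2, 0.7) = 0.7

0.70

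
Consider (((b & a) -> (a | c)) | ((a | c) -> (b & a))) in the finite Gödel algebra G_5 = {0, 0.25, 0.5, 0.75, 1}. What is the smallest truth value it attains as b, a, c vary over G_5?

Every assignment gives 1. For instance at b = 0, a = 0, c = 0:
  (b & a) = min(0, 0) = 0
  (a | c) = max(0, 0) = 0
  ((b & a) -> (a | c)): 0 ≤ 0, so result = 1
  (a | c) = max(0, 0) = 0
  (b & a) = min(0, 0) = 0
  ((a | c) -> (b & a)): 0 ≤ 0, so result = 1
  (((b & a) -> (a | c)) | ((a | c) -> (b & a))) = max(1, 1) = 1
All 125 assignments give value 1 — the formula is a G_5-tautology.

1.00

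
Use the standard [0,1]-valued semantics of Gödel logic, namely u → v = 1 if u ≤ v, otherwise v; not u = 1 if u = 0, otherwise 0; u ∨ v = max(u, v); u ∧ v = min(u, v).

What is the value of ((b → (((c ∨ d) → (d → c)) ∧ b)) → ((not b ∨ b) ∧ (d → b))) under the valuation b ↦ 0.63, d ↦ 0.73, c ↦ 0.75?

0.63

(c ∨ d) = max(0.75, 0.73) = 0.75
(d → c): 0.73 ≤ 0.75, so result = 1
((c ∨ d) → (d → c)): 0.75 ≤ 1, so result = 1
(((c ∨ d) → (d → c)) ∧ b) = min(1, 0.63) = 0.63
(b → (((c ∨ d) → (d → c)) ∧ b)): 0.63 ≤ 0.63, so result = 1
not b: Gödel ¬ of 0.63 = 0 (operand ≠ 0)
(not b ∨ b) = max(0, 0.63) = 0.63
(d → b): 0.73 > 0.63, so result = 0.63
((not b ∨ b) ∧ (d → b)) = min(0.63, 0.63) = 0.63
((b → (((c ∨ d) → (d → c)) ∧ b)) → ((not b ∨ b) ∧ (d → b))): 1 > 0.63, so result = 0.63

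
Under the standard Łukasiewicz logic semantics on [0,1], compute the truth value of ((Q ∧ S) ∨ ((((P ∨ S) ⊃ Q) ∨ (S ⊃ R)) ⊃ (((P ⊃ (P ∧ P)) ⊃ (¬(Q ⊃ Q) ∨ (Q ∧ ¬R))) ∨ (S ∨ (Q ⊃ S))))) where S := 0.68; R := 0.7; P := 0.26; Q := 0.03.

1.00

(Q ∧ S) = min(0.03, 0.68) = 0.03
(P ∨ S) = max(0.26, 0.68) = 0.68
((P ∨ S) ⊃ Q): min(1, 1 − 0.68 + 0.03) = 0.35
(S ⊃ R): min(1, 1 − 0.68 + 0.7) = 1
(((P ∨ S) ⊃ Q) ∨ (S ⊃ R)) = max(0.35, 1) = 1
(P ∧ P) = min(0.26, 0.26) = 0.26
(P ⊃ (P ∧ P)): min(1, 1 − 0.26 + 0.26) = 1
(Q ⊃ Q): min(1, 1 − 0.03 + 0.03) = 1
¬(Q ⊃ Q): Łukasiewicz ¬ gives 1 − 1 = 0
¬R: Łukasiewicz ¬ gives 1 − 0.7 = 0.3
(Q ∧ ¬R) = min(0.03, 0.3) = 0.03
(¬(Q ⊃ Q) ∨ (Q ∧ ¬R)) = max(0, 0.03) = 0.03
((P ⊃ (P ∧ P)) ⊃ (¬(Q ⊃ Q) ∨ (Q ∧ ¬R))): min(1, 1 − 1 + 0.03) = 0.03
(Q ⊃ S): min(1, 1 − 0.03 + 0.68) = 1
(S ∨ (Q ⊃ S)) = max(0.68, 1) = 1
(((P ⊃ (P ∧ P)) ⊃ (¬(Q ⊃ Q) ∨ (Q ∧ ¬R))) ∨ (S ∨ (Q ⊃ S))) = max(0.03, 1) = 1
((((P ∨ S) ⊃ Q) ∨ (S ⊃ R)) ⊃ (((P ⊃ (P ∧ P)) ⊃ (¬(Q ⊃ Q) ∨ (Q ∧ ¬R))) ∨ (S ∨ (Q ⊃ S)))): min(1, 1 − 1 + 1) = 1
((Q ∧ S) ∨ ((((P ∨ S) ⊃ Q) ∨ (S ⊃ R)) ⊃ (((P ⊃ (P ∧ P)) ⊃ (¬(Q ⊃ Q) ∨ (Q ∧ ¬R))) ∨ (S ∨ (Q ⊃ S))))) = max(0.03, 1) = 1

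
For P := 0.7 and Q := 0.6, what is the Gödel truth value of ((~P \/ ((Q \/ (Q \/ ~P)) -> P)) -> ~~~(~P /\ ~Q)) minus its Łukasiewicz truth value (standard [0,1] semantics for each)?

0.30

Gödel evaluation:
  ~P: Gödel ¬ of 0.7 = 0 (operand ≠ 0)
  ~P: Gödel ¬ of 0.7 = 0 (operand ≠ 0)
  (Q \/ ~P) = max(0.6, 0) = 0.6
  (Q \/ (Q \/ ~P)) = max(0.6, 0.6) = 0.6
  ((Q \/ (Q \/ ~P)) -> P): 0.6 ≤ 0.7, so result = 1
  (~P \/ ((Q \/ (Q \/ ~P)) -> P)) = max(0, 1) = 1
  ~P: Gödel ¬ of 0.7 = 0 (operand ≠ 0)
  ~Q: Gödel ¬ of 0.6 = 0 (operand ≠ 0)
  (~P /\ ~Q) = min(0, 0) = 0
  ~(~P /\ ~Q): Gödel ¬ of 0 = 1 (operand is 0)
  ~~(~P /\ ~Q): Gödel ¬ of 1 = 0 (operand ≠ 0)
  ~~~(~P /\ ~Q): Gödel ¬ of 0 = 1 (operand is 0)
  ((~P \/ ((Q \/ (Q \/ ~P)) -> P)) -> ~~~(~P /\ ~Q)): 1 ≤ 1, so result = 1
  Gödel value = 1
Łukasiewicz evaluation:
  ~P: Łukasiewicz ¬ gives 1 − 0.7 = 0.3
  ~P: Łukasiewicz ¬ gives 1 − 0.7 = 0.3
  (Q \/ ~P) = max(0.6, 0.3) = 0.6
  (Q \/ (Q \/ ~P)) = max(0.6, 0.6) = 0.6
  ((Q \/ (Q \/ ~P)) -> P): min(1, 1 − 0.6 + 0.7) = 1
  (~P \/ ((Q \/ (Q \/ ~P)) -> P)) = max(0.3, 1) = 1
  ~P: Łukasiewicz ¬ gives 1 − 0.7 = 0.3
  ~Q: Łukasiewicz ¬ gives 1 − 0.6 = 0.4
  (~P /\ ~Q) = min(0.3, 0.4) = 0.3
  ~(~P /\ ~Q): Łukasiewicz ¬ gives 1 − 0.3 = 0.7
  ~~(~P /\ ~Q): Łukasiewicz ¬ gives 1 − 0.7 = 0.3
  ~~~(~P /\ ~Q): Łukasiewicz ¬ gives 1 − 0.3 = 0.7
  ((~P \/ ((Q \/ (Q \/ ~P)) -> P)) -> ~~~(~P /\ ~Q)): min(1, 1 − 1 + 0.7) = 0.7
  Łukasiewicz value = 0.7
Difference: 1 − 0.7 = 0.30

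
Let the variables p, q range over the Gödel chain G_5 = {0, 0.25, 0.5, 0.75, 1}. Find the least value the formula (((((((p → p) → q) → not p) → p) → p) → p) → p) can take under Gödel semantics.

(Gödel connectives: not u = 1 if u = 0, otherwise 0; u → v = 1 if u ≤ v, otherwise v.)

The minimum is attained at p = 0.25, q = 0.25:
  (p → p): 0.25 ≤ 0.25, so result = 1
  ((p → p) → q): 1 > 0.25, so result = 0.25
  not p: Gödel ¬ of 0.25 = 0 (operand ≠ 0)
  (((p → p) → q) → not p): 0.25 > 0, so result = 0
  ((((p → p) → q) → not p) → p): 0 ≤ 0.25, so result = 1
  (((((p → p) → q) → not p) → p) → p): 1 > 0.25, so result = 0.25
  ((((((p → p) → q) → not p) → p) → p) → p): 0.25 ≤ 0.25, so result = 1
  (((((((p → p) → q) → not p) → p) → p) → p) → p): 1 > 0.25, so result = 0.25
Checking all 25 assignments confirms none give a value below 0.25.

0.25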